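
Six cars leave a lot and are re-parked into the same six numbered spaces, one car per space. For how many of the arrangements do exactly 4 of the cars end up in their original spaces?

Choose which 4 of the 6 are fixed: C(6,4) = 15.
The remaining 2 must be deranged: !2 = 1.
Total: 15 × 1 = 15.

15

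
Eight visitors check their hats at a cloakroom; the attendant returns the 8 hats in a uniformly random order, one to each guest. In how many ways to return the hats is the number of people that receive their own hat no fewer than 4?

Sum C(8,i)·!(8-i) for i = 4..8:
  i=4: C(8,4)·!4 = 70·9 = 630
  i=5: C(8,5)·!3 = 56·2 = 112
  i=6: C(8,6)·!2 = 28·1 = 28
  i=7: C(8,7)·!1 = 8·0 = 0
  i=8: C(8,8)·!0 = 1·1 = 1
Total = 771.

771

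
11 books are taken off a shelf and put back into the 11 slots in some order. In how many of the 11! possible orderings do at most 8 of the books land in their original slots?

39916744

# with exactly i fixed is C(11,i)·!(11-i); sum over i=0..8:
  i=0: C(11,0)·!11 = 1·14684570 = 14684570
  i=1: C(11,1)·!10 = 11·1334961 = 14684571
  i=2: C(11,2)·!9 = 55·133496 = 7342280
  i=3: C(11,3)·!8 = 165·14833 = 2447445
  i=4: C(11,4)·!7 = 330·1854 = 611820
  i=5: C(11,5)·!6 = 462·265 = 122430
  i=6: C(11,6)·!5 = 462·44 = 20328
  i=7: C(11,7)·!4 = 330·9 = 2970
  i=8: C(11,8)·!3 = 165·2 = 330
Total = 39916744.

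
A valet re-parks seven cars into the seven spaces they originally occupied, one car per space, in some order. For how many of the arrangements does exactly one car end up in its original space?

1855

Pick the single fixed position: C(7,1) = 7 ways.
The other 6 form a derangement: !6 = 265.
Total: 7 × 265 = 1855.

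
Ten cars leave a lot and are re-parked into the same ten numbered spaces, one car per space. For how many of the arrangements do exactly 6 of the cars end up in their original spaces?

Choose which 6 of the 10 are fixed: C(10,6) = 210.
The remaining 4 must be deranged: !4 = 9.
Total: 210 × 9 = 1890.

1890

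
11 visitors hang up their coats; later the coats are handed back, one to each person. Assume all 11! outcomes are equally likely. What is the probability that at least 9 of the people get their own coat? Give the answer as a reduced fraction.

Favorable outcomes: Σ_{i≥9} C(11,i)·!(11-i) = 55·1 + 11·0 + 1·1 = 56.
Total outcomes: 11! = 39916800.
Probability = 56/39916800 = 1/712800.

1/712800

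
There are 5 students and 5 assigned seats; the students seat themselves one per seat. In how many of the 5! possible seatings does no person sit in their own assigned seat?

44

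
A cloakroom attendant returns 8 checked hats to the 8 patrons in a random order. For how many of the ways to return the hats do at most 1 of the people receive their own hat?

29665

Sum C(8,i)·!(8-i) for i = 0..1:
  i=0: C(8,0)·!8 = 1·14833 = 14833
  i=1: C(8,1)·!7 = 8·1854 = 14832
Total = 29665.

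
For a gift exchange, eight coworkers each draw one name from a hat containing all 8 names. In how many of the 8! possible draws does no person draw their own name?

14833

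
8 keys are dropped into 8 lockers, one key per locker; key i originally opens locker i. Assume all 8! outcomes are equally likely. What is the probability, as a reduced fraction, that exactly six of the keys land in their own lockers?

1/1440

Favorable outcomes: C(8,6)·!2 = 28·1 = 28.
Total outcomes: 8! = 40320.
Probability = 28/40320 = 1/1440.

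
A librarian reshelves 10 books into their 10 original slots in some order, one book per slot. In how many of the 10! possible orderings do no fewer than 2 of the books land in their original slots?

Sum C(10,i)·!(10-i) for i = 2..10:
  i=2: C(10,2)·!8 = 45·14833 = 667485
  i=3: C(10,3)·!7 = 120·1854 = 222480
  i=4: C(10,4)·!6 = 210·265 = 55650
  i=5: C(10,5)·!5 = 252·44 = 11088
  i=6: C(10,6)·!4 = 210·9 = 1890
  i=7: C(10,7)·!3 = 120·2 = 240
  i=8: C(10,8)·!2 = 45·1 = 45
  i=9: C(10,9)·!1 = 10·0 = 0
  i=10: C(10,10)·!0 = 1·1 = 1
Total = 958879.

958879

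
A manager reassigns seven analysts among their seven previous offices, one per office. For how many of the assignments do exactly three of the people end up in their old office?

315

Choose which 3 of the 7 are fixed: C(7,3) = 35.
The remaining 4 must be deranged: !4 = 9.
Total: 35 × 9 = 315.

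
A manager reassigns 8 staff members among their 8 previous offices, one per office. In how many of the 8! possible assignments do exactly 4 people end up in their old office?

Choose which 4 of the 8 are fixed: C(8,4) = 70.
The remaining 4 must be deranged: !4 = 9.
Total: 70 × 9 = 630.

630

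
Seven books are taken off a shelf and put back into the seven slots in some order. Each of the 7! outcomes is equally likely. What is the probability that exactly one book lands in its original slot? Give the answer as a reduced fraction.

53/144

Favorable outcomes: C(7,1)·!6 = 7·265 = 1855.
Total outcomes: 7! = 5040.
Probability = 1855/5040 = 53/144.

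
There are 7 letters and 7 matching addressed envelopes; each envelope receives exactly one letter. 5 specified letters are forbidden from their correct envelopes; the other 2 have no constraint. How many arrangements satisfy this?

2428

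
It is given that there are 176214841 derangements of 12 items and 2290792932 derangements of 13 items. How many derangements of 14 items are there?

32071101049

D_14 = (14-1)·(D_13 + D_12) = 13·(2290792932 + 176214841) = 13·2467007773 = 32071101049.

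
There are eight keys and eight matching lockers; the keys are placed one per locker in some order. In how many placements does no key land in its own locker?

Recurrence: !8 = 7·(!7 + !6).
!8 = 7·(1854 + 265) = 7·2119 = 14833

14833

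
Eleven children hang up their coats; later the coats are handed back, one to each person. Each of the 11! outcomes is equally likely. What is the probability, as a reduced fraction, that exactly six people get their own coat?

11/21600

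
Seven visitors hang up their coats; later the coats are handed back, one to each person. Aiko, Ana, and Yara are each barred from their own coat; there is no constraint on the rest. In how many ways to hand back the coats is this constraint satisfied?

3216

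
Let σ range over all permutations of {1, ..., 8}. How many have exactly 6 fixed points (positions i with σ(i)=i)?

Pick the 6 fixed positions: C(8,6) = 28 ways.
The other 2 form a derangement: !2 = 1.
Total: 28 × 1 = 28.

28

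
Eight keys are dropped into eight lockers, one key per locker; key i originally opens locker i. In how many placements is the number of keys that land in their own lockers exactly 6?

Choose which 6 of the 8 are fixed: C(8,6) = 28.
The remaining 2 must be deranged: !2 = 1.
Total: 28 × 1 = 28.

28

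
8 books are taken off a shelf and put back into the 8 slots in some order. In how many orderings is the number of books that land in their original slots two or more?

10655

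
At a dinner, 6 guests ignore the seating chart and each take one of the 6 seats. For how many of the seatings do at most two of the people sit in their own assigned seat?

664

# with exactly i fixed is C(6,i)·!(6-i); sum over i=0..2:
  i=0: C(6,0)·!6 = 1·265 = 265
  i=1: C(6,1)·!5 = 6·44 = 264
  i=2: C(6,2)·!4 = 15·9 = 135
Total = 664.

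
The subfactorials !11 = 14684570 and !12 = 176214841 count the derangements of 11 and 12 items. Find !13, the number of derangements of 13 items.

2290792932

!13 = (13-1)·(!12 + !11) = 12·(176214841 + 14684570) = 12·190899411 = 2290792932.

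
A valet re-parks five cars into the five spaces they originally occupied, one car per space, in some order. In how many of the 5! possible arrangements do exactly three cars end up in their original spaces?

Pick the 3 fixed positions: C(5,3) = 10 ways.
The other 2 form a derangement: !2 = 1.
Total: 10 × 1 = 10.

10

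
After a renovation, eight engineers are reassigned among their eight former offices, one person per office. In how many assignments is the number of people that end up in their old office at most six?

# with exactly i fixed is C(8,i)·!(8-i); sum over i=0..6:
  i=0: C(8,0)·!8 = 1·14833 = 14833
  i=1: C(8,1)·!7 = 8·1854 = 14832
  i=2: C(8,2)·!6 = 28·265 = 7420
  i=3: C(8,3)·!5 = 56·44 = 2464
  i=4: C(8,4)·!4 = 70·9 = 630
  i=5: C(8,5)·!3 = 56·2 = 112
  i=6: C(8,6)·!2 = 28·1 = 28
Total = 40319.

40319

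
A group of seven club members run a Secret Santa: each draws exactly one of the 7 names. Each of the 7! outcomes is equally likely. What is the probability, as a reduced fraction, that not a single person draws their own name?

103/280

Favorable outcomes: !7 = 1854.
Total outcomes: 7! = 5040.
Probability = 1854/5040 = 103/280.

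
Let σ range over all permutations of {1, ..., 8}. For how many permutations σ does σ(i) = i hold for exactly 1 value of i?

Choose which one of the 8 is fixed: C(8,1) = 8.
The remaining 7 must be deranged: !7 = 1854.
Total: 8 × 1854 = 14832.

14832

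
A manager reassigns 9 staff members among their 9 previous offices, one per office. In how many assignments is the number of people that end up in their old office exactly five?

1134

Pick the 5 fixed positions: C(9,5) = 126 ways.
The remaining 4 must be deranged: !4 = 9.
Total: 126 × 9 = 1134.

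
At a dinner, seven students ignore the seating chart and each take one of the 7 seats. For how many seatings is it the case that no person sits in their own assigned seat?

!7 is the nearest integer to 7!/e.
7! = 5040, and 5040/e ≈ 1854.11, so !7 = 1854.

1854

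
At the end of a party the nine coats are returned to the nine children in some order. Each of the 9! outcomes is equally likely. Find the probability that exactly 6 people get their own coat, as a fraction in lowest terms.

1/2160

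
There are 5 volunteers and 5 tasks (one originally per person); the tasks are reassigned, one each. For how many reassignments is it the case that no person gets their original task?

44

!5 is the nearest integer to 5!/e.
5! = 120, and 120/e ≈ 44.15, so !5 = 44.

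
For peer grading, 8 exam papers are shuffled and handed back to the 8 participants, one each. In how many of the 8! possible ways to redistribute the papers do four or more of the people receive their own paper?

771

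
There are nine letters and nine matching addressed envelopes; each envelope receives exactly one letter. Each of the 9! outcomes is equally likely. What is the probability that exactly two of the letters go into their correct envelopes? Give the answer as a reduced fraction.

Favorable outcomes: C(9,2)·!7 = 36·1854 = 66744.
Total outcomes: 9! = 362880.
Probability = 66744/362880 = 103/560.

103/560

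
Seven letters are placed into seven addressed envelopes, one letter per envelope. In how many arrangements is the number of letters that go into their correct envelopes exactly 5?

Pick the 5 fixed positions: C(7,5) = 21 ways.
The other 2 form a derangement: !2 = 1.
Total: 21 × 1 = 21.

21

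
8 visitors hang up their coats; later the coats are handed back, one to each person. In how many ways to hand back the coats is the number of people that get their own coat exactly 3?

2464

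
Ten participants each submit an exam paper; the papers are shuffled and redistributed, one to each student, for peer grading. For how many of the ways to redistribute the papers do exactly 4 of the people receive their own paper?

Choose which 4 of the 10 are fixed: C(10,4) = 210.
The other 6 form a derangement: !6 = 265.
Total: 210 × 265 = 55650.

55650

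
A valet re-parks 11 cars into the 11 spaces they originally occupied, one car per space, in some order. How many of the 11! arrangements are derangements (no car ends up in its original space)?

14684570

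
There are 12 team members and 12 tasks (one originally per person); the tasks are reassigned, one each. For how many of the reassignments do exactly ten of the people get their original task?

Choose which 10 of the 12 are fixed: C(12,10) = 66.
The remaining 2 must be deranged: !2 = 1.
Total: 66 × 1 = 66.

66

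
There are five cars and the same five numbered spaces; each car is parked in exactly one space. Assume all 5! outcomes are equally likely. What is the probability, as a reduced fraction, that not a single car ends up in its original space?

Favorable outcomes: !5 = 44.
Total outcomes: 5! = 120.
Probability = 44/120 = 11/30.

11/30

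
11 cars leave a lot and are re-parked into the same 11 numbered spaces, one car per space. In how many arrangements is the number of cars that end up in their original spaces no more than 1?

29369141

# with exactly i fixed is C(11,i)·!(11-i); sum over i=0..1:
  i=0: C(11,0)·!11 = 1·14684570 = 14684570
  i=1: C(11,1)·!10 = 11·1334961 = 14684571
Total = 29369141.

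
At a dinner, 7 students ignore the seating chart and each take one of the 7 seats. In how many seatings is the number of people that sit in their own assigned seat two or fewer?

# with exactly i fixed is C(7,i)·!(7-i); sum over i=0..2:
  i=0: C(7,0)·!7 = 1·1854 = 1854
  i=1: C(7,1)·!6 = 7·265 = 1855
  i=2: C(7,2)·!5 = 21·44 = 924
Total = 4633.

4633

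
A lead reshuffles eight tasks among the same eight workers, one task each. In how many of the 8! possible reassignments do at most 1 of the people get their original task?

# with exactly i fixed is C(8,i)·!(8-i); sum over i=0..1:
  i=0: C(8,0)·!8 = 1·14833 = 14833
  i=1: C(8,1)·!7 = 8·1854 = 14832
Total = 29665.

29665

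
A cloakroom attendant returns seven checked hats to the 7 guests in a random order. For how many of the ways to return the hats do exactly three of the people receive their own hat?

315

Pick the 3 fixed positions: C(7,3) = 35 ways.
The remaining 4 must be deranged: !4 = 9.
Total: 35 × 9 = 315.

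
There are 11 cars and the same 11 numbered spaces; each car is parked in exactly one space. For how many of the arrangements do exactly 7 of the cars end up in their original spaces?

Pick the 7 fixed positions: C(11,7) = 330 ways.
The remaining 4 must be deranged: !4 = 9.
Total: 330 × 9 = 2970.

2970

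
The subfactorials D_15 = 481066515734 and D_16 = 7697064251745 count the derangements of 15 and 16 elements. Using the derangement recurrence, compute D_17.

D_17 = (17-1)·(D_16 + D_15) = 16·(7697064251745 + 481066515734) = 16·8178130767479 = 130850092279664.

130850092279664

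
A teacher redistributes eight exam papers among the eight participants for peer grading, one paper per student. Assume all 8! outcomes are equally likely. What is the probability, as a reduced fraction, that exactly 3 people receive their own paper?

Favorable outcomes: C(8,3)·!5 = 56·44 = 2464.
Total outcomes: 8! = 40320.
Probability = 2464/40320 = 11/180.

11/180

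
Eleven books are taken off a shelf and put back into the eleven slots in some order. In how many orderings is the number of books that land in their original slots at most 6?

39913444

# with exactly i fixed is C(11,i)·!(11-i); sum over i=0..6:
  i=0: C(11,0)·!11 = 1·14684570 = 14684570
  i=1: C(11,1)·!10 = 11·1334961 = 14684571
  i=2: C(11,2)·!9 = 55·133496 = 7342280
  i=3: C(11,3)·!8 = 165·14833 = 2447445
  i=4: C(11,4)·!7 = 330·1854 = 611820
  i=5: C(11,5)·!6 = 462·265 = 122430
  i=6: C(11,6)·!5 = 462·44 = 20328
Total = 39913444.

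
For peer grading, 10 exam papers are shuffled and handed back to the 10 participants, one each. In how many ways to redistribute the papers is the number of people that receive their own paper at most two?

3337406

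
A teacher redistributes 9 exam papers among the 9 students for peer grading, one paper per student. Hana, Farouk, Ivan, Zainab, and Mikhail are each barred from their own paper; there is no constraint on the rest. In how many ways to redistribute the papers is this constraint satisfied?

Let A_j be the event that the j-th constrained one is fixed. By inclusion-exclusion over the 5 events:
Σ_{j=0}^{5} (-1)^j C(5,j)(9-j)!
= C(5,0)·9! - C(5,1)·8! + C(5,2)·7! - C(5,3)·6! + C(5,4)·5! - C(5,5)·4!
= 362880 - 201600 + 50400 - 7200 + 600 - 24
= 205056

205056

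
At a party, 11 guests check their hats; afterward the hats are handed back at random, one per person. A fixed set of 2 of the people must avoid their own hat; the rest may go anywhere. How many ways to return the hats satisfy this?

33022080

Inclusion-exclusion on the 2 forbidden self-matches:
Σ_{j=0}^{2} (-1)^j C(2,j)(11-j)!
= C(2,0)·11! - C(2,1)·10! + C(2,2)·9!
= 39916800 - 7257600 + 362880
= 33022080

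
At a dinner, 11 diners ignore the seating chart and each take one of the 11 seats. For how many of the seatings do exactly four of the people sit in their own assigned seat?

Choose which 4 of the 11 are fixed: C(11,4) = 330.
The other 7 form a derangement: !7 = 1854.
Total: 330 × 1854 = 611820.

611820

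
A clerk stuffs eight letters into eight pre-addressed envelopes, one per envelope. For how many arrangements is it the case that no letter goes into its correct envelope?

Use !n = (n-1)(!(n-1) + !(n-2)).
!8 = 7·(1854 + 265) = 7·2119 = 14833

14833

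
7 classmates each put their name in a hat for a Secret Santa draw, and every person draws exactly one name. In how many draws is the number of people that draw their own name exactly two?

Pick the 2 fixed positions: C(7,2) = 21 ways.
The remaining 5 must be deranged: !5 = 44.
Total: 21 × 44 = 924.

924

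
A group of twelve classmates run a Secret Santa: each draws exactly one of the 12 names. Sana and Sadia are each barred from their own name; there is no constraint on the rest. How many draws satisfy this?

402796800

Inclusion-exclusion on the 2 forbidden self-matches:
Σ_{j=0}^{2} (-1)^j C(2,j)(12-j)!
= C(2,0)·12! - C(2,1)·11! + C(2,2)·10!
= 479001600 - 79833600 + 3628800
= 402796800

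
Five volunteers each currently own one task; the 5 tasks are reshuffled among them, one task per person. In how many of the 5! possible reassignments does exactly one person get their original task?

45

Choose which one of the 5 is fixed: C(5,1) = 5.
The other 4 form a derangement: !4 = 9.
Total: 5 × 9 = 45.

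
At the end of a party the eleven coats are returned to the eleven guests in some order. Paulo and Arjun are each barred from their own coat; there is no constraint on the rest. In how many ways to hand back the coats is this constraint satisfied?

33022080

Let A_j be the event that the j-th constrained one is fixed. By inclusion-exclusion over the 2 events:
Σ_{j=0}^{2} (-1)^j C(2,j)(11-j)!
= C(2,0)·11! - C(2,1)·10! + C(2,2)·9!
= 39916800 - 7257600 + 362880
= 33022080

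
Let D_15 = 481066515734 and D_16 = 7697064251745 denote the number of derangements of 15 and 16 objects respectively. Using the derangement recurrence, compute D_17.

130850092279664

D_17 = (17-1)·(D_16 + D_15) = 16·(7697064251745 + 481066515734) = 16·8178130767479 = 130850092279664.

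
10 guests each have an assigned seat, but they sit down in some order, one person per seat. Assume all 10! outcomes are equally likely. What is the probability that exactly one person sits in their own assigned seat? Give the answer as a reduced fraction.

16687/45360

Favorable outcomes: C(10,1)·!9 = 10·133496 = 1334960.
Total outcomes: 10! = 3628800.
Probability = 1334960/3628800 = 16687/45360.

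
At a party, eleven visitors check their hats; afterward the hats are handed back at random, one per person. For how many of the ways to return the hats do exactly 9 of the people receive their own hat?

55

Choose which 9 of the 11 are fixed: C(11,9) = 55.
The other 2 form a derangement: !2 = 1.
Total: 55 × 1 = 55.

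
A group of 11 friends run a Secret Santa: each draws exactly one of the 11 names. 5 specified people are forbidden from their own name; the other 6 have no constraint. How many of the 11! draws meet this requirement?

25022880

Let A_j be the event that the j-th constrained one is fixed. By inclusion-exclusion over the 5 events:
Σ_{j=0}^{5} (-1)^j C(5,j)(11-j)!
= C(5,0)·11! - C(5,1)·10! + C(5,2)·9! - C(5,3)·8! + C(5,4)·7! - C(5,5)·6!
= 39916800 - 18144000 + 3628800 - 403200 + 25200 - 720
= 25022880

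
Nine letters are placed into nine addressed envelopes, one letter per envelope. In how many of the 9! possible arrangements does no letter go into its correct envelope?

133496

Use !n = n·!(n-1) + (-1)^n.
!9 = 9·14833 - 1 = 133496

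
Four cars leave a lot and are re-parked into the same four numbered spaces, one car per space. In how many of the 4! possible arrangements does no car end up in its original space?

9

!4 is the nearest integer to 4!/e.
4! = 24, and 24/e ≈ 8.83, so !4 = 9.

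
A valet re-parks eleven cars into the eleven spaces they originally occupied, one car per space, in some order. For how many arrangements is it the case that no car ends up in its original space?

14684570

The number of derangements of 11 is !11 = Σ_{k=0}^{11} (-1)^k·11!/k!
= 11! - 11!/1! + 11!/2! - 11!/3! + 11!/4! - 11!/5! + 11!/6! - 11!/7! + 11!/8! - 11!/9! + 11!/10! - 11!/11!
= 39916800 - 39916800 + 19958400 - 6652800 + 1663200 - 332640 + 55440 - 7920 + 990 - 110 + 11 - 1
= 14684570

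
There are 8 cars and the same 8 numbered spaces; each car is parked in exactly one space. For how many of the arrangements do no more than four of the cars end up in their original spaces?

40179

# with exactly i fixed is C(8,i)·!(8-i); sum over i=0..4:
  i=0: C(8,0)·!8 = 1·14833 = 14833
  i=1: C(8,1)·!7 = 8·1854 = 14832
  i=2: C(8,2)·!6 = 28·265 = 7420
  i=3: C(8,3)·!5 = 56·44 = 2464
  i=4: C(8,4)·!4 = 70·9 = 630
Total = 40179.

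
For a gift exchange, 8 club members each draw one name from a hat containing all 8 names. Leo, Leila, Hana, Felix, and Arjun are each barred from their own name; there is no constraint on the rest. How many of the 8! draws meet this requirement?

21234

Inclusion-exclusion on the 5 forbidden self-matches:
Σ_{j=0}^{5} (-1)^j C(5,j)(8-j)!
= C(5,0)·8! - C(5,1)·7! + C(5,2)·6! - C(5,3)·5! + C(5,4)·4! - C(5,5)·3!
= 40320 - 25200 + 7200 - 1200 + 120 - 6
= 21234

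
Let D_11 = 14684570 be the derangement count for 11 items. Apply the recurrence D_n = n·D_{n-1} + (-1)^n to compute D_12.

D_12 = 12·14684570 + 1 = 176214841.

176214841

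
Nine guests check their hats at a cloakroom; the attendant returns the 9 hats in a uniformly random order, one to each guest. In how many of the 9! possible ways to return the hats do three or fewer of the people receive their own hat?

355997

# with exactly i fixed is C(9,i)·!(9-i); sum over i=0..3:
  i=0: C(9,0)·!9 = 1·133496 = 133496
  i=1: C(9,1)·!8 = 9·14833 = 133497
  i=2: C(9,2)·!7 = 36·1854 = 66744
  i=3: C(9,3)·!6 = 84·265 = 22260
Total = 355997.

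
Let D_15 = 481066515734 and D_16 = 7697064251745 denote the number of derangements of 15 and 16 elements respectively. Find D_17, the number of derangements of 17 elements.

D_17 = (17-1)·(D_16 + D_15) = 16·(7697064251745 + 481066515734) = 16·8178130767479 = 130850092279664.

130850092279664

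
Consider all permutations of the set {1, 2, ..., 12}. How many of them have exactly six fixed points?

244860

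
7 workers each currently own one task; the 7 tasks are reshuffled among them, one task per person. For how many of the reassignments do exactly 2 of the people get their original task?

Pick the 2 fixed positions: C(7,2) = 21 ways.
The other 5 form a derangement: !5 = 44.
Total: 21 × 44 = 924.

924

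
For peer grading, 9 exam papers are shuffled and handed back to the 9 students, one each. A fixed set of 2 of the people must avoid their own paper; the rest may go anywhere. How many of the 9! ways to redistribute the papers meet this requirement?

Let A_j be the event that the j-th constrained one is fixed. By inclusion-exclusion over the 2 events:
Σ_{j=0}^{2} (-1)^j C(2,j)(9-j)!
= C(2,0)·9! - C(2,1)·8! + C(2,2)·7!
= 362880 - 80640 + 5040
= 287280

287280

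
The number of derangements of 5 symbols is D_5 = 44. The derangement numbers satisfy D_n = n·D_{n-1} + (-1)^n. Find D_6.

D_6 = 6·44 + 1 = 265.

265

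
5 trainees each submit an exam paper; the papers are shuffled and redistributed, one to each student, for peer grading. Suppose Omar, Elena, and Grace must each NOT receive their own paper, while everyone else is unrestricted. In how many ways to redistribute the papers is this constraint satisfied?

64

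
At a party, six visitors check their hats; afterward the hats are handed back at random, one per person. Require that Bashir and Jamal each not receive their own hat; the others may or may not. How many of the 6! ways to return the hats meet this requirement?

504

Let A_j be the event that the j-th constrained one is fixed. By inclusion-exclusion over the 2 events:
Σ_{j=0}^{2} (-1)^j C(2,j)(6-j)!
= C(2,0)·6! - C(2,1)·5! + C(2,2)·4!
= 720 - 240 + 24
= 504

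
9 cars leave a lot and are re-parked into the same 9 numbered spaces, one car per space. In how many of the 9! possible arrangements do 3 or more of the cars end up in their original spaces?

29143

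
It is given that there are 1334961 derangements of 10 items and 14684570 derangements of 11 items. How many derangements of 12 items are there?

D_12 = (12-1)·(D_11 + D_10) = 11·(14684570 + 1334961) = 11·16019531 = 176214841.

176214841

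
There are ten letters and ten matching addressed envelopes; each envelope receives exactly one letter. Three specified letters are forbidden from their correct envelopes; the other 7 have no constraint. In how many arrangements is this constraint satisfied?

Inclusion-exclusion on the 3 forbidden self-matches:
Σ_{j=0}^{3} (-1)^j C(3,j)(10-j)!
= C(3,0)·10! - C(3,1)·9! + C(3,2)·8! - C(3,3)·7!
= 3628800 - 1088640 + 120960 - 5040
= 2656080

2656080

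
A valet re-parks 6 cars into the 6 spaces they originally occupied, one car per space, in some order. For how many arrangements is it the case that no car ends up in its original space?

!6 = 6! · Σ_{k=0}^{6} (-1)^k/k!
= 6! - 6!/1! + 6!/2! - 6!/3! + 6!/4! - 6!/5! + 6!/6!
= 720 - 720 + 360 - 120 + 30 - 6 + 1
= 265

265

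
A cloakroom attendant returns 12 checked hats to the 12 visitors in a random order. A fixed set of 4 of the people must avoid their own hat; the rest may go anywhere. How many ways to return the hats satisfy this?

Let A_j be the event that the j-th constrained one is fixed. By inclusion-exclusion over the 4 events:
Σ_{j=0}^{4} (-1)^j C(4,j)(12-j)!
= C(4,0)·12! - C(4,1)·11! + C(4,2)·10! - C(4,3)·9! + C(4,4)·8!
= 479001600 - 159667200 + 21772800 - 1451520 + 40320
= 339696000

339696000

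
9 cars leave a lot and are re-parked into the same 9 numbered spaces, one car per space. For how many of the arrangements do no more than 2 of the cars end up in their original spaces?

333737

Sum C(9,i)·!(9-i) for i = 0..2:
  i=0: C(9,0)·!9 = 1·133496 = 133496
  i=1: C(9,1)·!8 = 9·14833 = 133497
  i=2: C(9,2)·!7 = 36·1854 = 66744
Total = 333737.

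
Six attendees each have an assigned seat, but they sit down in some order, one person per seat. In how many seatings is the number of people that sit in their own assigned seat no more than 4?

719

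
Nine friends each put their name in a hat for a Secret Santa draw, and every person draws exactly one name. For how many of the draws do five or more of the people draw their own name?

1339

# with exactly i fixed is C(9,i)·!(9-i); sum over i=5..9:
  i=5: C(9,5)·!4 = 126·9 = 1134
  i=6: C(9,6)·!3 = 84·2 = 168
  i=7: C(9,7)·!2 = 36·1 = 36
  i=8: C(9,8)·!1 = 9·0 = 0
  i=9: C(9,9)·!0 = 1·1 = 1
Total = 1339.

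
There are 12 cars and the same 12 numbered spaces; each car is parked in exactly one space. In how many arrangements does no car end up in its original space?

176214841

!12 = 12! · Σ_{k=0}^{12} (-1)^k/k!
= 12! - 12!/1! + 12!/2! - 12!/3! + 12!/4! - 12!/5! + 12!/6! - 12!/7! + 12!/8! - 12!/9! + 12!/10! - 12!/11! + 12!/12!
= 479001600 - 479001600 + 239500800 - 79833600 + 19958400 - 3991680 + 665280 - 95040 + 11880 - 1320 + 132 - 12 + 1
= 176214841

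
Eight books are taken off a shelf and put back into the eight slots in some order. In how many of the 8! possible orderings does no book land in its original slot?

14833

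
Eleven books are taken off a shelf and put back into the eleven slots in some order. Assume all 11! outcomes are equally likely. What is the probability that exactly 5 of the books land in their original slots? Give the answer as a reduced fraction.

53/17280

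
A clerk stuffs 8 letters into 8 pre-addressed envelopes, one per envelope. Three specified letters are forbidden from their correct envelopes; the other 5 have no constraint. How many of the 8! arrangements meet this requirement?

Inclusion-exclusion on the 3 forbidden self-matches:
Σ_{j=0}^{3} (-1)^j C(3,j)(8-j)!
= C(3,0)·8! - C(3,1)·7! + C(3,2)·6! - C(3,3)·5!
= 40320 - 15120 + 2160 - 120
= 27240

27240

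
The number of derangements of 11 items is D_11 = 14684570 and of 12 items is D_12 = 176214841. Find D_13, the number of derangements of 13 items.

2290792932

D_13 = (13-1)·(D_12 + D_11) = 12·(176214841 + 14684570) = 12·190899411 = 2290792932.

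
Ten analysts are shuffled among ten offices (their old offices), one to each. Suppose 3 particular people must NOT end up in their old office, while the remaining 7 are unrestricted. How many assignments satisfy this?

2656080

Inclusion-exclusion on the 3 forbidden self-matches:
Σ_{j=0}^{3} (-1)^j C(3,j)(10-j)!
= C(3,0)·10! - C(3,1)·9! + C(3,2)·8! - C(3,3)·7!
= 3628800 - 1088640 + 120960 - 5040
= 2656080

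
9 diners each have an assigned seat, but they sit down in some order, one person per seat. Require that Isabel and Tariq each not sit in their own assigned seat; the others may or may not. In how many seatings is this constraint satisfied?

287280

Let A_j be the event that the j-th constrained one is fixed. By inclusion-exclusion over the 2 events:
Σ_{j=0}^{2} (-1)^j C(2,j)(9-j)!
= C(2,0)·9! - C(2,1)·8! + C(2,2)·7!
= 362880 - 80640 + 5040
= 287280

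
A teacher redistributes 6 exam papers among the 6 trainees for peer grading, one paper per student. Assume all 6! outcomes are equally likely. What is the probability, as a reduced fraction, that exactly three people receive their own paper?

1/18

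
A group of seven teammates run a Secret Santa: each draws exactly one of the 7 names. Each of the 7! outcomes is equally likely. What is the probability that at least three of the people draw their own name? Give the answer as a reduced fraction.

Favorable outcomes: Σ_{i≥3} C(7,i)·!(7-i) = 35·9 + 35·2 + 21·1 + 7·0 + 1·1 = 407.
Total outcomes: 7! = 5040.
Probability = 407/5040 = 407/5040.

407/5040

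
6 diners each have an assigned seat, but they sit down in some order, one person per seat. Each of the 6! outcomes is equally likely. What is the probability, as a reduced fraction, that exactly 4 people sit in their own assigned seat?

Favorable outcomes: C(6,4)·!2 = 15·1 = 15.
Total outcomes: 6! = 720.
Probability = 15/720 = 1/48.

1/48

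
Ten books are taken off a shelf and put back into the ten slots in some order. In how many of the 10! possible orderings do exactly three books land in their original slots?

222480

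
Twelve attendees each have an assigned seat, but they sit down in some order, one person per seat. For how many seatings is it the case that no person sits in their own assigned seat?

Recurrence: !12 = 12·!11 + (-1)^12.
!12 = 12·14684570 + 1 = 176214841

176214841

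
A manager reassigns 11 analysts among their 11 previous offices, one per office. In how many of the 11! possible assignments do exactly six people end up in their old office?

Pick the 6 fixed positions: C(11,6) = 462 ways.
The remaining 5 must be deranged: !5 = 44.
Total: 462 × 44 = 20328.

20328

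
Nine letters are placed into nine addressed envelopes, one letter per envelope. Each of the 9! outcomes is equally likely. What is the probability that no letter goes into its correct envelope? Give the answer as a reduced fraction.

16687/45360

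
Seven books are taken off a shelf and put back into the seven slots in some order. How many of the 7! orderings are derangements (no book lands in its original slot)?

1854

!7 is the nearest integer to 7!/e.
7! = 5040, and 5040/e ≈ 1854.11, so !7 = 1854.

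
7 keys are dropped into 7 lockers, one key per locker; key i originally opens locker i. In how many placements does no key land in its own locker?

Recurrence: !7 = 6·(!6 + !5).
!7 = 6·(265 + 44) = 6·309 = 1854

1854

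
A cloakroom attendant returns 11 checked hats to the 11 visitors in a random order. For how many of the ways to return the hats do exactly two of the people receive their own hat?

7342280

Choose which 2 of the 11 are fixed: C(11,2) = 55.
The other 9 form a derangement: !9 = 133496.
Total: 55 × 133496 = 7342280.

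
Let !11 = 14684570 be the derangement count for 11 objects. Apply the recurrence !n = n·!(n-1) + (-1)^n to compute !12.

176214841

!12 = 12·14684570 + 1 = 176214841.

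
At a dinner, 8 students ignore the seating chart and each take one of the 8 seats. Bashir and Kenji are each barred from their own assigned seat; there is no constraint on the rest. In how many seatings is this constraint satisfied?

Let A_j be the event that the j-th constrained one is fixed. By inclusion-exclusion over the 2 events:
Σ_{j=0}^{2} (-1)^j C(2,j)(8-j)!
= C(2,0)·8! - C(2,1)·7! + C(2,2)·6!
= 40320 - 10080 + 720
= 30960

30960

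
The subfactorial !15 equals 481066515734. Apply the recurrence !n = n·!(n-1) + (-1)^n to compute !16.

!16 = 16·481066515734 + 1 = 7697064251745.

7697064251745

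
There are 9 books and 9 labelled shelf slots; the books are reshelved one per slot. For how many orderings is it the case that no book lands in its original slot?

The number of derangements of 9 is !9 = Σ_{k=0}^{9} (-1)^k·9!/k!
= 9! - 9!/1! + 9!/2! - 9!/3! + 9!/4! - 9!/5! + 9!/6! - 9!/7! + 9!/8! - 9!/9!
= 362880 - 362880 + 181440 - 60480 + 15120 - 3024 + 504 - 72 + 9 - 1
= 133496

133496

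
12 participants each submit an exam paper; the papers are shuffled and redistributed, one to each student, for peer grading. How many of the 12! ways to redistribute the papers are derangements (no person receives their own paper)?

176214841

Recurrence: !12 = 12·!11 + (-1)^12.
!12 = 12·14684570 + 1 = 176214841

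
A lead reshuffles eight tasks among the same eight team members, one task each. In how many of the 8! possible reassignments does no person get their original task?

Recurrence: !8 = 7·(!7 + !6).
!8 = 7·(1854 + 265) = 7·2119 = 14833

14833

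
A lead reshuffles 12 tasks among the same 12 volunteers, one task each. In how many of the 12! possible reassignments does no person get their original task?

176214841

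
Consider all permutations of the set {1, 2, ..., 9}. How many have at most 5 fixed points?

# with exactly i fixed is C(9,i)·!(9-i); sum over i=0..5:
  i=0: C(9,0)·!9 = 1·133496 = 133496
  i=1: C(9,1)·!8 = 9·14833 = 133497
  i=2: C(9,2)·!7 = 36·1854 = 66744
  i=3: C(9,3)·!6 = 84·265 = 22260
  i=4: C(9,4)·!5 = 126·44 = 5544
  i=5: C(9,5)·!4 = 126·9 = 1134
Total = 362675.

362675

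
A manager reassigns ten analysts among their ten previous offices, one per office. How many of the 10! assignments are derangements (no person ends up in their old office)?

1334961

!10 = 10! · Σ_{k=0}^{10} (-1)^k/k!
= 10! - 10!/1! + 10!/2! - 10!/3! + 10!/4! - 10!/5! + 10!/6! - 10!/7! + 10!/8! - 10!/9! + 10!/10!
= 3628800 - 3628800 + 1814400 - 604800 + 151200 - 30240 + 5040 - 720 + 90 - 10 + 1
= 1334961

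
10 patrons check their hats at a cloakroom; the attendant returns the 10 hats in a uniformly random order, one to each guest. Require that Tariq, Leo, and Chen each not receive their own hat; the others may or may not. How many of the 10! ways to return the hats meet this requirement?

2656080

Let A_j be the event that the j-th constrained one is fixed. By inclusion-exclusion over the 3 events:
Σ_{j=0}^{3} (-1)^j C(3,j)(10-j)!
= C(3,0)·10! - C(3,1)·9! + C(3,2)·8! - C(3,3)·7!
= 3628800 - 1088640 + 120960 - 5040
= 2656080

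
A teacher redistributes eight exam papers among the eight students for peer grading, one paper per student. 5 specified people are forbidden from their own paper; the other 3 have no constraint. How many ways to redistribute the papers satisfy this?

21234

Let A_j be the event that the j-th constrained one is fixed. By inclusion-exclusion over the 5 events:
Σ_{j=0}^{5} (-1)^j C(5,j)(8-j)!
= C(5,0)·8! - C(5,1)·7! + C(5,2)·6! - C(5,3)·5! + C(5,4)·4! - C(5,5)·3!
= 40320 - 25200 + 7200 - 1200 + 120 - 6
= 21234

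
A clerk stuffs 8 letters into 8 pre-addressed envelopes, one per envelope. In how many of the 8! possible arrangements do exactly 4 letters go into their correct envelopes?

630

Choose which 4 of the 8 are fixed: C(8,4) = 70.
The remaining 4 must be deranged: !4 = 9.
Total: 70 × 9 = 630.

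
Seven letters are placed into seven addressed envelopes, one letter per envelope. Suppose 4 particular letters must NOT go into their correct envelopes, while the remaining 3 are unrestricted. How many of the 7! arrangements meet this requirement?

Inclusion-exclusion on the 4 forbidden self-matches:
Σ_{j=0}^{4} (-1)^j C(4,j)(7-j)!
= C(4,0)·7! - C(4,1)·6! + C(4,2)·5! - C(4,3)·4! + C(4,4)·3!
= 5040 - 2880 + 720 - 96 + 6
= 2790

2790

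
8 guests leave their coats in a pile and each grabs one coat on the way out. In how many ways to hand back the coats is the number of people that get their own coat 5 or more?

Sum C(8,i)·!(8-i) for i = 5..8:
  i=5: C(8,5)·!3 = 56·2 = 112
  i=6: C(8,6)·!2 = 28·1 = 28
  i=7: C(8,7)·!1 = 8·0 = 0
  i=8: C(8,8)·!0 = 1·1 = 1
Total = 141.

141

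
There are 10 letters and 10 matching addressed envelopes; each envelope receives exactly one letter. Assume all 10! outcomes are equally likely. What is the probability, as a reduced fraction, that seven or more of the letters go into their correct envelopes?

143/1814400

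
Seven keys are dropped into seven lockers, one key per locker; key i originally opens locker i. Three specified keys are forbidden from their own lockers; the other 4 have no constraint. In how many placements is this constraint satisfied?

3216

Let A_j be the event that the j-th constrained one is fixed. By inclusion-exclusion over the 3 events:
Σ_{j=0}^{3} (-1)^j C(3,j)(7-j)!
= C(3,0)·7! - C(3,1)·6! + C(3,2)·5! - C(3,3)·4!
= 5040 - 2160 + 360 - 24
= 3216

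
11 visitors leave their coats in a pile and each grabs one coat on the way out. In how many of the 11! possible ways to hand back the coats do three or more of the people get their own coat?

# with exactly i fixed is C(11,i)·!(11-i); sum over i=3..11:
  i=3: C(11,3)·!8 = 165·14833 = 2447445
  i=4: C(11,4)·!7 = 330·1854 = 611820
  i=5: C(11,5)·!6 = 462·265 = 122430
  i=6: C(11,6)·!5 = 462·44 = 20328
  i=7: C(11,7)·!4 = 330·9 = 2970
  i=8: C(11,8)·!3 = 165·2 = 330
  i=9: C(11,9)·!2 = 55·1 = 55
  i=10: C(11,10)·!1 = 11·0 = 0
  i=11: C(11,11)·!0 = 1·1 = 1
Total = 3205379.

3205379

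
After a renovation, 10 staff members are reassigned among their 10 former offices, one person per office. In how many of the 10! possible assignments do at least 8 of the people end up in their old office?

Sum C(10,i)·!(10-i) for i = 8..10:
  i=8: C(10,8)·!2 = 45·1 = 45
  i=9: C(10,9)·!1 = 10·0 = 0
  i=10: C(10,10)·!0 = 1·1 = 1
Total = 46.

46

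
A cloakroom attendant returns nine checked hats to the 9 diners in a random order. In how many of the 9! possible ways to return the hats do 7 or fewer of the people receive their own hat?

362879

Sum C(9,i)·!(9-i) for i = 0..7:
  i=0: C(9,0)·!9 = 1·133496 = 133496
  i=1: C(9,1)·!8 = 9·14833 = 133497
  i=2: C(9,2)·!7 = 36·1854 = 66744
  i=3: C(9,3)·!6 = 84·265 = 22260
  i=4: C(9,4)·!5 = 126·44 = 5544
  i=5: C(9,5)·!4 = 126·9 = 1134
  i=6: C(9,6)·!3 = 84·2 = 168
  i=7: C(9,7)·!2 = 36·1 = 36
Total = 362879.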